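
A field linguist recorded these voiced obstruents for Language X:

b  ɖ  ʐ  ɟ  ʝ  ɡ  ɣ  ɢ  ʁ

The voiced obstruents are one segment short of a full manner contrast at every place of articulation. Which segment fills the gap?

/β/

place of articulation  stop      fricative
bilabial          b         —       
retroflex         ɖ         ʐ       
palatal           ɟ         ʝ       
velar             ɡ         ɣ       
uvular            ɢ         ʁ       
The bilabial row has no fricative member, so the gap is the bilabial fricative /β/.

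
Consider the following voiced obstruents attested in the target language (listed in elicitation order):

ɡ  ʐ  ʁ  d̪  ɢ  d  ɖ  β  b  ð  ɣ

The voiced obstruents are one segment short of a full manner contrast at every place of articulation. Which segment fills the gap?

Stop: /b/ (bilabial), /d̪/ (dental), /d/ (alveolar), /ɖ/ (retroflex), /ɡ/ (velar), /ɢ/ (uvular).
Fricative: /β/ (bilabial), /ð/ (dental), /ʐ/ (retroflex), /ɣ/ (velar), /ʁ/ (uvular).
The alveolar row has no fricative member, so the gap is the alveolar fricative /z/.

/z/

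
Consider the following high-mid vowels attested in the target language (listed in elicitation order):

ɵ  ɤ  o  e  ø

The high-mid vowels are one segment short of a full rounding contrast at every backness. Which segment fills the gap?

/ɘ/

Unrounded: /e/ (front), /ɤ/ (back).
Rounded: /ø/ (front), /ɵ/ (central), /o/ (back).
The central row has no unrounded member, so the gap is the central unrounded vowel /ɘ/.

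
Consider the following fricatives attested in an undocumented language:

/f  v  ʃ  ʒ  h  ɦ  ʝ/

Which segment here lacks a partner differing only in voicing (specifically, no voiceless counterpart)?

Labiodental: /f/ ~ /v/
Postalveolar: /ʃ/ ~ /ʒ/
Glottal: /h/ ~ /ɦ/
Palatal: only /ʝ/ (voiced); no voiceless partner.
So /ʝ/ is the unpaired segment.

/ʝ/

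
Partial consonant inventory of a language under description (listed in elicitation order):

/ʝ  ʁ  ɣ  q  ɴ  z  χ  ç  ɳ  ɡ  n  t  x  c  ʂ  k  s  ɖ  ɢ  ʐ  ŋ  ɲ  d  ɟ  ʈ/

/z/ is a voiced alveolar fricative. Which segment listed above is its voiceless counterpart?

The voiceless counterpart is a voiceless alveolar fricative — in this inventory, /s/.

/s/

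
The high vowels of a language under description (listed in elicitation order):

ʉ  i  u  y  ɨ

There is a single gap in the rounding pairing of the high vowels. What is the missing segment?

/ɯ/

Unrounded: /i/ (front), /ɨ/ (central).
Rounded: /y/ (front), /ʉ/ (central), /u/ (back).
The back row has no unrounded member, so the gap is the back unrounded vowel /ɯ/.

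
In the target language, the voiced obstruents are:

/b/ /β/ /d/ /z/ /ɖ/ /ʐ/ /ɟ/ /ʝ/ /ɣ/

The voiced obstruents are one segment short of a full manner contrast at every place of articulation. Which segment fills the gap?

/ɡ/

place of articulation  stop      fricative
bilabial          b         β       
alveolar          d         z       
retroflex         ɖ         ʐ       
palatal           ɟ         ʝ       
velar             —         ɣ       
The velar row has no stop member, so the gap is the velar stop /ɡ/.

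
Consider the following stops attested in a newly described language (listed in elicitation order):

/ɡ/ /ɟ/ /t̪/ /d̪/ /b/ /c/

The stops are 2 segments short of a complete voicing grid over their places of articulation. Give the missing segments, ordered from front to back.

/p/, /k/

place of articulation  voiceless  voiced  
bilabial          —         b       
dental            t̪        d̪      
palatal           c         ɟ       
velar             —         ɡ       
Gaps, from front to back: bilabial lacks voiceless (/p/); velar lacks voiceless (/k/).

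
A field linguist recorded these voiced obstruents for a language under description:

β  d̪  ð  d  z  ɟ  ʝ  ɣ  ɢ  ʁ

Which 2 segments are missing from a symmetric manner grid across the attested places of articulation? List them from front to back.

Stop: /d̪/ (dental), /d/ (alveolar), /ɟ/ (palatal), /ɢ/ (uvular).
Fricative: /β/ (bilabial), /ð/ (dental), /z/ (alveolar), /ʝ/ (palatal), /ɣ/ (velar), /ʁ/ (uvular).
Gaps, from front to back: bilabial lacks stop (/b/); velar lacks stop (/ɡ/).

/b/, /ɡ/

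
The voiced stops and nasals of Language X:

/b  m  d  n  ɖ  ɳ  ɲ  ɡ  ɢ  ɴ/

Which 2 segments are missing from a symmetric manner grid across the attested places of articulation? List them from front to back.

/ɟ/, /ŋ/

bilabial: oral stop /b/, nasal /m/.
alveolar: oral stop /d/, nasal /n/.
retroflex: oral stop /ɖ/, nasal /ɳ/.
palatal: oral stop —, nasal /ɲ/.
velar: oral stop /ɡ/, nasal —.
uvular: oral stop /ɢ/, nasal /ɴ/.
Gaps, from front to back: palatal lacks oral stop (/ɟ/); velar lacks nasal (/ŋ/).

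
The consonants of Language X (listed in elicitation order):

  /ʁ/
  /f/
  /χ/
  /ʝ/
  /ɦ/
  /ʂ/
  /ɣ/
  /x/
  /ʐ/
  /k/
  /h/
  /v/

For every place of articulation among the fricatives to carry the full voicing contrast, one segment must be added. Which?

labiodental: voiceless /f/, voiced /v/.
retroflex: voiceless /ʂ/, voiced /ʐ/.
palatal: voiceless —, voiced /ʝ/.
velar: voiceless /x/, voiced /ɣ/.
uvular: voiceless /χ/, voiced /ʁ/.
glottal: voiceless /h/, voiced /ɦ/.
The palatal row has no voiceless member, so the gap is the voiceless palatal fricative /ç/.

/ç/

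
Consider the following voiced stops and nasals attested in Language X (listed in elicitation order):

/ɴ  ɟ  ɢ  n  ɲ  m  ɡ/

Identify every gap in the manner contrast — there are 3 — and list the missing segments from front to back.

place of articulation  oral stop  nasal   
bilabial          —         m       
alveolar          —         n       
palatal           ɟ         ɲ       
velar             ɡ         —       
uvular            ɢ         ɴ       
Gaps, from front to back: bilabial lacks oral stop (/b/); alveolar lacks oral stop (/d/); velar lacks nasal (/ŋ/).

/b/, /d/, /ŋ/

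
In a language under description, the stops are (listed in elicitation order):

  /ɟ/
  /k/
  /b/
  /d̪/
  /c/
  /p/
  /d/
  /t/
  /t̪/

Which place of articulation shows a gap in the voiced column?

bilabial: voiceless /p/, voiced /b/.
dental: voiceless /t̪/, voiced /d̪/.
alveolar: voiceless /t/, voiced /d/.
palatal: voiceless /c/, voiced /ɟ/.
velar: voiceless /k/, voiced —.
Every place of articulation has a voiced member except velar, where /ɡ/ would be expected.

velar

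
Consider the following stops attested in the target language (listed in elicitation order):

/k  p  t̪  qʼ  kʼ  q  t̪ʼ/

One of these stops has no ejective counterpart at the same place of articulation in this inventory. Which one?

Dental: /t̪/ ~ /t̪ʼ/
Velar: /k/ ~ /kʼ/
Uvular: /q/ ~ /qʼ/
Bilabial: only /p/ (plain); no ejective partner.
So /p/ is the unpaired segment.

/p/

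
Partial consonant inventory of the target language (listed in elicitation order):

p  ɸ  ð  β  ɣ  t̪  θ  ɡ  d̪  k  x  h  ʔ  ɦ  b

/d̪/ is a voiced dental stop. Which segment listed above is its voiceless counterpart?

The voiceless counterpart is a voiceless dental stop — in this inventory, /t̪/.

/t̪/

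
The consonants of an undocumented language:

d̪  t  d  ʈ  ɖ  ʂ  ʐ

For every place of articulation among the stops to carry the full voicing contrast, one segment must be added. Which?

place of articulation  voiceless  voiced  
dental            —         d̪      
alveolar          t         d       
retroflex         ʈ         ɖ       
The dental row has no voiceless member, so the gap is the voiceless dental stop /t̪/.

/t̪/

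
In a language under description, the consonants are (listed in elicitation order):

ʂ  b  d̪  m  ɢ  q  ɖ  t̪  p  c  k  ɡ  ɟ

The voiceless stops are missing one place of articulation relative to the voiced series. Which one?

retroflex

Voiceless: /p/ (bilabial), /t̪/ (dental), /c/ (palatal), /k/ (velar), /q/ (uvular).
Voiced: /b/ (bilabial), /d̪/ (dental), /ɖ/ (retroflex), /ɟ/ (palatal), /ɡ/ (velar), /ɢ/ (uvular).
Every place of articulation has a voiceless member except retroflex, where /ʈ/ would be expected.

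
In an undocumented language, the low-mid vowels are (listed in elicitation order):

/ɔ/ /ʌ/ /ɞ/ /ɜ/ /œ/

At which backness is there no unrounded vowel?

front: unrounded —, rounded /œ/.
central: unrounded /ɜ/, rounded /ɞ/.
back: unrounded /ʌ/, rounded /ɔ/.
Every backness has an unrounded member except front, where /ɛ/ would be expected.

front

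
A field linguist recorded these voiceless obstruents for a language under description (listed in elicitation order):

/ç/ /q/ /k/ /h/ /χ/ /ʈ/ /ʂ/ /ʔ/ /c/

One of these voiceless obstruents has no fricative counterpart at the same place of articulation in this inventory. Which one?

Retroflex: /ʈ/ ~ /ʂ/
Palatal: /c/ ~ /ç/
Uvular: /q/ ~ /χ/
Glottal: /ʔ/ ~ /h/
Velar: only /k/ (stop); no fricative partner.
So /k/ is the unpaired segment.

/k/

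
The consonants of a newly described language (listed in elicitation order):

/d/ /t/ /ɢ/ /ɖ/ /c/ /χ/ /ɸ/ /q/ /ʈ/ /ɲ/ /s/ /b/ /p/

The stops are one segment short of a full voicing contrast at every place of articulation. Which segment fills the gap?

place of articulation  voiceless  voiced  
bilabial          p         b       
alveolar          t         d       
retroflex         ʈ         ɖ       
palatal           c         —       
uvular            q         ɢ       
The palatal row has no voiced member, so the gap is the voiced palatal stop /ɟ/.

/ɟ/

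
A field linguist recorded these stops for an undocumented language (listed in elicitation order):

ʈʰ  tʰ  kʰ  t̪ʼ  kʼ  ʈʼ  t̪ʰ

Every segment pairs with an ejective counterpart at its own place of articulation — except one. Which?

/tʰ/

Dental: /t̪ʰ/ ~ /t̪ʼ/
Retroflex: /ʈʰ/ ~ /ʈʼ/
Velar: /kʰ/ ~ /kʼ/
Alveolar: only /tʰ/ (aspirated); no ejective partner.
So /tʰ/ is the unpaired segment.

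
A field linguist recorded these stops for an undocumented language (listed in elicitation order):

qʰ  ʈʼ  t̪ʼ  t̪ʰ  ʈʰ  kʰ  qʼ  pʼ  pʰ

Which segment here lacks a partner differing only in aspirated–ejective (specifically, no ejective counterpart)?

Bilabial: /pʰ/ ~ /pʼ/
Dental: /t̪ʰ/ ~ /t̪ʼ/
Retroflex: /ʈʰ/ ~ /ʈʼ/
Uvular: /qʰ/ ~ /qʼ/
Velar: only /kʰ/ (aspirated); no ejective partner.
So /kʰ/ is the unpaired segment.

/kʰ/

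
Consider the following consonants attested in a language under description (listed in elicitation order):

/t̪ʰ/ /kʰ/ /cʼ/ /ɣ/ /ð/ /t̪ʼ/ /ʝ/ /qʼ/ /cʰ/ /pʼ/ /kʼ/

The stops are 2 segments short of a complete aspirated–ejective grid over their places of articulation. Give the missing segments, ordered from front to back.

/pʰ/, /qʰ/

place of articulation  aspirated  ejective
bilabial          —         pʼ      
dental            t̪ʰ       t̪ʼ     
palatal           cʰ        cʼ      
velar             kʰ        kʼ      
uvular            —         qʼ      
Gaps, from front to back: bilabial lacks aspirated (/pʰ/); uvular lacks aspirated (/qʰ/).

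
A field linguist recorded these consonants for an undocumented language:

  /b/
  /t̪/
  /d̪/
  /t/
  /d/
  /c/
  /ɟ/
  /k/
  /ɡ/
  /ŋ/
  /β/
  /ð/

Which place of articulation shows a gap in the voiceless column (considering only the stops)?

place of articulation  voiceless  voiced  
bilabial          —         b       
dental            t̪        d̪      
alveolar          t         d       
palatal           c         ɟ       
velar             k         ɡ       
Every place of articulation has a voiceless member except bilabial, where /p/ would be expected.

bilabial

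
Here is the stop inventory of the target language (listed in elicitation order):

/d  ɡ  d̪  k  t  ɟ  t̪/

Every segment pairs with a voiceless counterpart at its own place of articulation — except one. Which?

/ɟ/

Dental: /t̪/ ~ /d̪/
Alveolar: /t/ ~ /d/
Velar: /k/ ~ /ɡ/
Palatal: only /ɟ/ (voiced); no voiceless partner.
So /ɟ/ is the unpaired segment.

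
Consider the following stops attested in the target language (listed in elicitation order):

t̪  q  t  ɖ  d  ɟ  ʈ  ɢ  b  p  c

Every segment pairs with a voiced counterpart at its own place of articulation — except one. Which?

Bilabial: /p/ ~ /b/
Alveolar: /t/ ~ /d/
Retroflex: /ʈ/ ~ /ɖ/
Palatal: /c/ ~ /ɟ/
Uvular: /q/ ~ /ɢ/
Dental: only /t̪/ (voiceless); no voiced partner.
So /t̪/ is the unpaired segment.

/t̪/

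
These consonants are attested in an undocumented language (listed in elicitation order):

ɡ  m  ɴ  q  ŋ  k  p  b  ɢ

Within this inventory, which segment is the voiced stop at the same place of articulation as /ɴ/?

/ɴ/ is an uvular nasal.
The voiced stop at the same place is a voiced uvular stop — in this inventory, /ɢ/.

/ɢ/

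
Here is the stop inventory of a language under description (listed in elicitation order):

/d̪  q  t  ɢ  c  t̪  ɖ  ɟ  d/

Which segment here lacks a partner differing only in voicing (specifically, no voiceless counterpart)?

Dental: /t̪/ ~ /d̪/
Alveolar: /t/ ~ /d/
Palatal: /c/ ~ /ɟ/
Uvular: /q/ ~ /ɢ/
Retroflex: only /ɖ/ (voiced); no voiceless partner.
So /ɖ/ is the unpaired segment.

/ɖ/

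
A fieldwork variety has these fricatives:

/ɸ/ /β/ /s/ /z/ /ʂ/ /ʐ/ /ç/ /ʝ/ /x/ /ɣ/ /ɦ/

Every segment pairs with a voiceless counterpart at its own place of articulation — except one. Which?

/ɦ/

Bilabial: /ɸ/ ~ /β/
Alveolar: /s/ ~ /z/
Retroflex: /ʂ/ ~ /ʐ/
Palatal: /ç/ ~ /ʝ/
Velar: /x/ ~ /ɣ/
Glottal: only /ɦ/ (voiced); no voiceless partner.
So /ɦ/ is the unpaired segment.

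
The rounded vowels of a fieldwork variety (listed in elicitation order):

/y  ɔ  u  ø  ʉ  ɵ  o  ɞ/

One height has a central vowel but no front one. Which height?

low-mid

high: front /y/, central /ʉ/, back /u/.
high-mid: front /ø/, central /ɵ/, back /o/.
low-mid: front —, central /ɞ/, back /ɔ/.
Every height has a front member except low-mid, where /œ/ would be expected.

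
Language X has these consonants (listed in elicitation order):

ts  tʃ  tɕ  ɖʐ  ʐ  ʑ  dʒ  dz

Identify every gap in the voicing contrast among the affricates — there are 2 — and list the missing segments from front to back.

alveolar: voiceless /ts/, voiced /dz/.
postalveolar: voiceless /tʃ/, voiced /dʒ/.
retroflex: voiceless —, voiced /ɖʐ/.
alveolo-palatal: voiceless /tɕ/, voiced —.
Gaps, from front to back: retroflex lacks voiceless (/ʈʂ/); alveolo-palatal lacks voiced (/dʑ/).

/ʈʂ/, /dʑ/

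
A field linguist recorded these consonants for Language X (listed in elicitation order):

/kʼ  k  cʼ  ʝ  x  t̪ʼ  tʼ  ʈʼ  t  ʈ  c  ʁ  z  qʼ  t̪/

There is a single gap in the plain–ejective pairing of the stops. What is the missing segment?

dental: plain /t̪/, ejective /t̪ʼ/.
alveolar: plain /t/, ejective /tʼ/.
retroflex: plain /ʈ/, ejective /ʈʼ/.
palatal: plain /c/, ejective /cʼ/.
velar: plain /k/, ejective /kʼ/.
uvular: plain —, ejective /qʼ/.
The uvular row has no plain member, so the gap is the plain uvular stop /q/.

/q/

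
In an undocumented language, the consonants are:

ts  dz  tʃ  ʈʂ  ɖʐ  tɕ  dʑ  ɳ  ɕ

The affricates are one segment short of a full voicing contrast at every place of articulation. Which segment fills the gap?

/dʒ/

Voiceless: /ts/ (alveolar), /tʃ/ (postalveolar), /ʈʂ/ (retroflex), /tɕ/ (alveolo-palatal).
Voiced: /dz/ (alveolar), /ɖʐ/ (retroflex), /dʑ/ (alveolo-palatal).
The postalveolar row has no voiced member, so the gap is the voiced postalveolar affricate /dʒ/.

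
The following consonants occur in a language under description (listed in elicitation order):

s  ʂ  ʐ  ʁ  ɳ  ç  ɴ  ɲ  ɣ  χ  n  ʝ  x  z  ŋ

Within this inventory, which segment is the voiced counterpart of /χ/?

/χ/ is a voiceless uvular fricative.
The voiced counterpart is a voiced uvular fricative — in this inventory, /ʁ/.

/ʁ/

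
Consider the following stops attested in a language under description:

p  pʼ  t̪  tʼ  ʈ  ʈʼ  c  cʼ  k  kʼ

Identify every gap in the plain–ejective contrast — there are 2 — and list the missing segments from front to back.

/t̪ʼ/, /t/

bilabial: plain /p/, ejective /pʼ/.
dental: plain /t̪/, ejective —.
alveolar: plain —, ejective /tʼ/.
retroflex: plain /ʈ/, ejective /ʈʼ/.
palatal: plain /c/, ejective /cʼ/.
velar: plain /k/, ejective /kʼ/.
Gaps, from front to back: dental lacks ejective (/t̪ʼ/); alveolar lacks plain (/t/).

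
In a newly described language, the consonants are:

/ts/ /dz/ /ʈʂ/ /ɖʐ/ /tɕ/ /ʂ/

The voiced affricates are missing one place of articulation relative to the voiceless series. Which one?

Voiceless: /ts/ (alveolar), /ʈʂ/ (retroflex), /tɕ/ (alveolo-palatal).
Voiced: /dz/ (alveolar), /ɖʐ/ (retroflex).
Every place of articulation has a voiced member except alveolo-palatal, where /dʑ/ would be expected.

alveolo-palatal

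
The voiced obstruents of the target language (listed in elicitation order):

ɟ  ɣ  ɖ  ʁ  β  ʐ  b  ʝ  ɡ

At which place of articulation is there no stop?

place of articulation  stop      fricative
bilabial          b         β       
retroflex         ɖ         ʐ       
palatal           ɟ         ʝ       
velar             ɡ         ɣ       
uvular            —         ʁ       
Every place of articulation has a stop member except uvular, where /ɢ/ would be expected.

uvular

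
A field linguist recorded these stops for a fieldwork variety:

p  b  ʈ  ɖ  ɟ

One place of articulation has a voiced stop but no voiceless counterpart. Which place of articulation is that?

Voiceless: /p/ (bilabial), /ʈ/ (retroflex).
Voiced: /b/ (bilabial), /ɖ/ (retroflex), /ɟ/ (palatal).
Every place of articulation has a voiceless member except palatal, where /c/ would be expected.

palatal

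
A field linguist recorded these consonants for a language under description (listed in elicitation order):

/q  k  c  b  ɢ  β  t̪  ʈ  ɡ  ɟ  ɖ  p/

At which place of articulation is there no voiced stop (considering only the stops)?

Voiceless: /p/ (bilabial), /t̪/ (dental), /ʈ/ (retroflex), /c/ (palatal), /k/ (velar), /q/ (uvular).
Voiced: /b/ (bilabial), /ɖ/ (retroflex), /ɟ/ (palatal), /ɡ/ (velar), /ɢ/ (uvular).
Every place of articulation has a voiced member except dental, where /d̪/ would be expected.

dental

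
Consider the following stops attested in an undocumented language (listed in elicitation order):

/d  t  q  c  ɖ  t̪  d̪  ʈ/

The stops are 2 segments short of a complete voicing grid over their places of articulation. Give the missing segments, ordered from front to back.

/ɟ/, /ɢ/

dental: voiceless /t̪/, voiced /d̪/.
alveolar: voiceless /t/, voiced /d/.
retroflex: voiceless /ʈ/, voiced /ɖ/.
palatal: voiceless /c/, voiced —.
uvular: voiceless /q/, voiced —.
Gaps, from front to back: palatal lacks voiced (/ɟ/); uvular lacks voiced (/ɢ/).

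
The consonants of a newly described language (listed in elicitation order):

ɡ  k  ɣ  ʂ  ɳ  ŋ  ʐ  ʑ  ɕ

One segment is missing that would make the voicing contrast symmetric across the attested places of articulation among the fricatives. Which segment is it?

/x/

place of articulation  voiceless  voiced  
retroflex         ʂ         ʐ       
alveolo-palatal   ɕ         ʑ       
velar             —         ɣ       
The velar row has no voiceless member, so the gap is the voiceless velar fricative /x/.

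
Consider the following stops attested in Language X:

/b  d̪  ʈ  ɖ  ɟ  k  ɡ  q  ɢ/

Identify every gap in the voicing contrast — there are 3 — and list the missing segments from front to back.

bilabial: voiceless —, voiced /b/.
dental: voiceless —, voiced /d̪/.
retroflex: voiceless /ʈ/, voiced /ɖ/.
palatal: voiceless —, voiced /ɟ/.
velar: voiceless /k/, voiced /ɡ/.
uvular: voiceless /q/, voiced /ɢ/.
Gaps, from front to back: bilabial lacks voiceless (/p/); dental lacks voiceless (/t̪/); palatal lacks voiceless (/c/).

/p/, /t̪/, /c/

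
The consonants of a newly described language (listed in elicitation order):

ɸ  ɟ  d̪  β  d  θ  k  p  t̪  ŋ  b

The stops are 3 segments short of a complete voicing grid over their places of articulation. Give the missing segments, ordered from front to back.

/t/, /c/, /ɡ/

Voiceless: /p/ (bilabial), /t̪/ (dental), /k/ (velar).
Voiced: /b/ (bilabial), /d̪/ (dental), /d/ (alveolar), /ɟ/ (palatal).
Gaps, from front to back: alveolar lacks voiceless (/t/); palatal lacks voiceless (/c/); velar lacks voiced (/ɡ/).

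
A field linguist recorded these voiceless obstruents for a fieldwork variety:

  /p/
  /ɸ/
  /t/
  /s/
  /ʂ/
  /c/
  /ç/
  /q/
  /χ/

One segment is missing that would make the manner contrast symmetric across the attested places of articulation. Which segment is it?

/ʈ/

Stop: /p/ (bilabial), /t/ (alveolar), /c/ (palatal), /q/ (uvular).
Fricative: /ɸ/ (bilabial), /s/ (alveolar), /ʂ/ (retroflex), /ç/ (palatal), /χ/ (uvular).
The retroflex row has no stop member, so the gap is the retroflex stop /ʈ/.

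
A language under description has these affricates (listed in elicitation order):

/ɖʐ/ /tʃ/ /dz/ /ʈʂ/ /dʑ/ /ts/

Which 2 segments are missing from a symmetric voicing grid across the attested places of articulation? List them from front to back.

/dʒ/, /tɕ/

alveolar: voiceless /ts/, voiced /dz/.
postalveolar: voiceless /tʃ/, voiced —.
retroflex: voiceless /ʈʂ/, voiced /ɖʐ/.
alveolo-palatal: voiceless —, voiced /dʑ/.
Gaps, from front to back: postalveolar lacks voiced (/dʒ/); alveolo-palatal lacks voiceless (/tɕ/).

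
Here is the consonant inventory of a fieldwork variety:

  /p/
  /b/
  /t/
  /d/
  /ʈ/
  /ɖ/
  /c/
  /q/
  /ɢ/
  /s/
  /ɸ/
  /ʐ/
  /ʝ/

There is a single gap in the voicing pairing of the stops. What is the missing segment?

place of articulation  voiceless  voiced  
bilabial          p         b       
alveolar          t         d       
retroflex         ʈ         ɖ       
palatal           c         —       
uvular            q         ɢ       
The palatal row has no voiced member, so the gap is the voiced palatal stop /ɟ/.

/ɟ/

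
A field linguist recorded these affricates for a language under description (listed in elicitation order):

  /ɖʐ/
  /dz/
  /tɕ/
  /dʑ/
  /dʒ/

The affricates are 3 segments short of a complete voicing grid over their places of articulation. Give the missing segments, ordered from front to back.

alveolar: voiceless —, voiced /dz/.
postalveolar: voiceless —, voiced /dʒ/.
retroflex: voiceless —, voiced /ɖʐ/.
alveolo-palatal: voiceless /tɕ/, voiced /dʑ/.
Gaps, from front to back: alveolar lacks voiceless (/ts/); postalveolar lacks voiceless (/tʃ/); retroflex lacks voiceless (/ʈʂ/).

/ts/, /tʃ/, /ʈʂ/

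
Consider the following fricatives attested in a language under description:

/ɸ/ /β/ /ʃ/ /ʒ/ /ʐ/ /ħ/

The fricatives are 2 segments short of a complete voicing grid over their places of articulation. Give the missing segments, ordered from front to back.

/ʂ/, /ʕ/

place of articulation  voiceless  voiced  
bilabial          ɸ         β       
postalveolar      ʃ         ʒ       
retroflex         —         ʐ       
pharyngeal        ħ         —       
Gaps, from front to back: retroflex lacks voiceless (/ʂ/); pharyngeal lacks voiced (/ʕ/).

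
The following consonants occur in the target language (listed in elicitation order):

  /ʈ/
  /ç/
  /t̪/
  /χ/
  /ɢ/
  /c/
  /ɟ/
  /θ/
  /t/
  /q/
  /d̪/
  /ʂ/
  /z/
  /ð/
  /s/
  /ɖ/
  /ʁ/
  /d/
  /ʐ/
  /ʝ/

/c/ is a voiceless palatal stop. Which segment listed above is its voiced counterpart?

/ɟ/

The voiced counterpart is a voiced palatal stop — in this inventory, /ɟ/.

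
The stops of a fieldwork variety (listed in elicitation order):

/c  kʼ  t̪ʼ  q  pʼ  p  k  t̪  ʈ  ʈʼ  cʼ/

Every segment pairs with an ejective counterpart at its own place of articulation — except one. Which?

Bilabial: /p/ ~ /pʼ/
Dental: /t̪/ ~ /t̪ʼ/
Retroflex: /ʈ/ ~ /ʈʼ/
Palatal: /c/ ~ /cʼ/
Velar: /k/ ~ /kʼ/
Uvular: only /q/ (plain); no ejective partner.
So /q/ is the unpaired segment.

/q/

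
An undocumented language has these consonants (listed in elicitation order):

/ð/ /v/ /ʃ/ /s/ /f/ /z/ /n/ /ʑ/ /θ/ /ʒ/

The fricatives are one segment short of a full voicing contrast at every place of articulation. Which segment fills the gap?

/ɕ/

place of articulation  voiceless  voiced  
labiodental       f         v       
dental            θ         ð       
alveolar          s         z       
postalveolar      ʃ         ʒ       
alveolo-palatal   —         ʑ       
The alveolo-palatal row has no voiceless member, so the gap is the voiceless alveolo-palatal fricative /ɕ/.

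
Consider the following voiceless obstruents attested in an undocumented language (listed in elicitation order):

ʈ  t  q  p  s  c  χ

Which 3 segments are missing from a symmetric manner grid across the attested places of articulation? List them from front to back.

place of articulation  stop      fricative
bilabial          p         —       
alveolar          t         s       
retroflex         ʈ         —       
palatal           c         —       
uvular            q         χ       
Gaps, from front to back: bilabial lacks fricative (/ɸ/); retroflex lacks fricative (/ʂ/); palatal lacks fricative (/ç/).

/ɸ/, /ʂ/, /ç/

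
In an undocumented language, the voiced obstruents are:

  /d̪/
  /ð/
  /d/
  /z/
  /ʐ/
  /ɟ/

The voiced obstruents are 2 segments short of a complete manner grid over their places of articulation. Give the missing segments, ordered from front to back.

/ɖ/, /ʝ/

Stop: /d̪/ (dental), /d/ (alveolar), /ɟ/ (palatal).
Fricative: /ð/ (dental), /z/ (alveolar), /ʐ/ (retroflex).
Gaps, from front to back: retroflex lacks stop (/ɖ/); palatal lacks fricative (/ʝ/).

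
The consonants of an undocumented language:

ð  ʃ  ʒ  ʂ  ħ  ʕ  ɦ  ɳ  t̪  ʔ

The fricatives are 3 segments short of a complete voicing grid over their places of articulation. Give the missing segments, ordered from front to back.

Voiceless: /ʃ/ (postalveolar), /ʂ/ (retroflex), /ħ/ (pharyngeal).
Voiced: /ð/ (dental), /ʒ/ (postalveolar), /ʕ/ (pharyngeal), /ɦ/ (glottal).
Gaps, from front to back: dental lacks voiceless (/θ/); retroflex lacks voiced (/ʐ/); glottal lacks voiceless (/h/).

/θ/, /ʐ/, /h/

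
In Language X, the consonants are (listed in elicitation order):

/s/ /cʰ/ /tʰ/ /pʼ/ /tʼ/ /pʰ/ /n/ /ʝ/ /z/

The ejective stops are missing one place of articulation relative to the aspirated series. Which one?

palatal

bilabial: aspirated /pʰ/, ejective /pʼ/.
alveolar: aspirated /tʰ/, ejective /tʼ/.
palatal: aspirated /cʰ/, ejective —.
Every place of articulation has an ejective member except palatal, where /cʼ/ would be expected.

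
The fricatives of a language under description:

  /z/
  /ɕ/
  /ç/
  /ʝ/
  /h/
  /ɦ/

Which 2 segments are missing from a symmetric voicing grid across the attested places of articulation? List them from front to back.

Voiceless: /ɕ/ (alveolo-palatal), /ç/ (palatal), /h/ (glottal).
Voiced: /z/ (alveolar), /ʝ/ (palatal), /ɦ/ (glottal).
Gaps, from front to back: alveolar lacks voiceless (/s/); alveolo-palatal lacks voiced (/ʑ/).

/s/, /ʑ/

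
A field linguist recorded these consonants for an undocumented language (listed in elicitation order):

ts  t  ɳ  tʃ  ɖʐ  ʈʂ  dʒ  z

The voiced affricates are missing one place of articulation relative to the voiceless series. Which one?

Voiceless: /ts/ (alveolar), /tʃ/ (postalveolar), /ʈʂ/ (retroflex).
Voiced: /dʒ/ (postalveolar), /ɖʐ/ (retroflex).
Every place of articulation has a voiced member except alveolar, where /dz/ would be expected.

alveolar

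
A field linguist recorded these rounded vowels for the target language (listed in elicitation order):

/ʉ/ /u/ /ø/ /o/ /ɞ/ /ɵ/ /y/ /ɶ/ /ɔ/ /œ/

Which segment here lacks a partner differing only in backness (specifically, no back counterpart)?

High: /y/ ~ /ʉ/ ~ /u/
High-mid: /ø/ ~ /ɵ/ ~ /o/
Low-mid: /œ/ ~ /ɞ/ ~ /ɔ/
Low: only /ɶ/ (front); no back partner.
So /ɶ/ is the unpaired segment.

/ɶ/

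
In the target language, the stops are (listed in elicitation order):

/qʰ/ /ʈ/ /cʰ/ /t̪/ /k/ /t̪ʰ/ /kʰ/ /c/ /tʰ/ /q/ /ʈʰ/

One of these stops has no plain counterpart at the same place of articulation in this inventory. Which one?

/tʰ/

Dental: /t̪/ ~ /t̪ʰ/
Retroflex: /ʈ/ ~ /ʈʰ/
Palatal: /c/ ~ /cʰ/
Velar: /k/ ~ /kʰ/
Uvular: /q/ ~ /qʰ/
Alveolar: only /tʰ/ (aspirated); no plain partner.
So /tʰ/ is the unpaired segment.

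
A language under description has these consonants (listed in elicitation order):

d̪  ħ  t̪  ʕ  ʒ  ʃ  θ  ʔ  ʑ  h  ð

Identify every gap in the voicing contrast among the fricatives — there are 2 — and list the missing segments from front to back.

Voiceless: /θ/ (dental), /ʃ/ (postalveolar), /ħ/ (pharyngeal), /h/ (glottal).
Voiced: /ð/ (dental), /ʒ/ (postalveolar), /ʑ/ (alveolo-palatal), /ʕ/ (pharyngeal).
Gaps, from front to back: alveolo-palatal lacks voiceless (/ɕ/); glottal lacks voiced (/ɦ/).

/ɕ/, /ɦ/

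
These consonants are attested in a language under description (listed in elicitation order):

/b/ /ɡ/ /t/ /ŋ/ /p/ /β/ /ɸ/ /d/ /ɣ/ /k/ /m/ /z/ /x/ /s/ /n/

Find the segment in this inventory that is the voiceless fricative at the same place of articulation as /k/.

/k/ is a voiceless velar stop.
The voiceless fricative at the same place is a voiceless velar fricative — in this inventory, /x/.

/x/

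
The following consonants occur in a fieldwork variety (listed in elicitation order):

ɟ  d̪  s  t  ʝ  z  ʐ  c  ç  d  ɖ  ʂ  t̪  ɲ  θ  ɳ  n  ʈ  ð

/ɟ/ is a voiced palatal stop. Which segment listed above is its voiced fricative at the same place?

/ʝ/

The voiced fricative at the same place is a voiced palatal fricative — in this inventory, /ʝ/.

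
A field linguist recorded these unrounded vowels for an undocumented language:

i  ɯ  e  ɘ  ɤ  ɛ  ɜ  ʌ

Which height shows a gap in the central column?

high

Front: /i/ (high), /e/ (high-mid), /ɛ/ (low-mid).
Central: /ɘ/ (high-mid), /ɜ/ (low-mid).
Back: /ɯ/ (high), /ɤ/ (high-mid), /ʌ/ (low-mid).
Every height has a central member except high, where /ɨ/ would be expected.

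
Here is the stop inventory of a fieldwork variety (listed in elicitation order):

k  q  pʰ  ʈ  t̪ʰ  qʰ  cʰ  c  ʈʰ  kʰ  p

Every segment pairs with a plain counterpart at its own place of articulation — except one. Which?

/t̪ʰ/

Bilabial: /p/ ~ /pʰ/
Retroflex: /ʈ/ ~ /ʈʰ/
Palatal: /c/ ~ /cʰ/
Velar: /k/ ~ /kʰ/
Uvular: /q/ ~ /qʰ/
Dental: only /t̪ʰ/ (aspirated); no plain partner.
So /t̪ʰ/ is the unpaired segment.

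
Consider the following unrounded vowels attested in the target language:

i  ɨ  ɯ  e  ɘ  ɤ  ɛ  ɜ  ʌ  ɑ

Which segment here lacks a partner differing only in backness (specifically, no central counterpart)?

High: /i/ ~ /ɨ/ ~ /ɯ/
High-mid: /e/ ~ /ɘ/ ~ /ɤ/
Low-mid: /ɛ/ ~ /ɜ/ ~ /ʌ/
Low: only /ɑ/ (back); no central partner.
So /ɑ/ is the unpaired segment.

/ɑ/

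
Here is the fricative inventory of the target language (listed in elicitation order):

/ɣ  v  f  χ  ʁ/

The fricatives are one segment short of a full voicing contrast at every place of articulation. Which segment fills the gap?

Voiceless: /f/ (labiodental), /χ/ (uvular).
Voiced: /v/ (labiodental), /ɣ/ (velar), /ʁ/ (uvular).
The velar row has no voiceless member, so the gap is the voiceless velar fricative /x/.

/x/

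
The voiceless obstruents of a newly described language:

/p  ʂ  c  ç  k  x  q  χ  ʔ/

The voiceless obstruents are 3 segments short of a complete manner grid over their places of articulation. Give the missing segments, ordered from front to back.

place of articulation  stop      fricative
bilabial          p         —       
retroflex         —         ʂ       
palatal           c         ç       
velar             k         x       
uvular            q         χ       
glottal           ʔ         —       
Gaps, from front to back: bilabial lacks fricative (/ɸ/); retroflex lacks stop (/ʈ/); glottal lacks fricative (/h/).

/ɸ/, /ʈ/, /h/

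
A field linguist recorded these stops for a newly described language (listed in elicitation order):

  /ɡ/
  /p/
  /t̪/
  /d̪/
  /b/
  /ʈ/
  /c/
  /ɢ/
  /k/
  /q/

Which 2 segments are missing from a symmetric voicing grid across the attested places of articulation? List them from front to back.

/ɖ/, /ɟ/

bilabial: voiceless /p/, voiced /b/.
dental: voiceless /t̪/, voiced /d̪/.
retroflex: voiceless /ʈ/, voiced —.
palatal: voiceless /c/, voiced —.
velar: voiceless /k/, voiced /ɡ/.
uvular: voiceless /q/, voiced /ɢ/.
Gaps, from front to back: retroflex lacks voiced (/ɖ/); palatal lacks voiced (/ɟ/).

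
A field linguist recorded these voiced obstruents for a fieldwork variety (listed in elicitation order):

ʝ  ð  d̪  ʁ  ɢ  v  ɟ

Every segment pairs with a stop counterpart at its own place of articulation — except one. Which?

Dental: /d̪/ ~ /ð/
Palatal: /ɟ/ ~ /ʝ/
Uvular: /ɢ/ ~ /ʁ/
Labiodental: only /v/ (fricative); no stop partner.
So /v/ is the unpaired segment.

/v/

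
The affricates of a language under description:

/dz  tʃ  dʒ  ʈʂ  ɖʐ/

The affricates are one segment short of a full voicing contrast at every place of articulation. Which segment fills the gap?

place of articulation  voiceless  voiced  
alveolar          —         dz      
postalveolar      tʃ        dʒ      
retroflex         ʈʂ        ɖʐ      
The alveolar row has no voiceless member, so the gap is the voiceless alveolar affricate /ts/.

/ts/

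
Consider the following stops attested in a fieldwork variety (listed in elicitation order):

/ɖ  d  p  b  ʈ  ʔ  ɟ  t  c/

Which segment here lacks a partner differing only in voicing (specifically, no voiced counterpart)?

Bilabial: /p/ ~ /b/
Alveolar: /t/ ~ /d/
Retroflex: /ʈ/ ~ /ɖ/
Palatal: /c/ ~ /ɟ/
Glottal: only /ʔ/ (voiceless); no voiced partner.
So /ʔ/ is the unpaired segment.

/ʔ/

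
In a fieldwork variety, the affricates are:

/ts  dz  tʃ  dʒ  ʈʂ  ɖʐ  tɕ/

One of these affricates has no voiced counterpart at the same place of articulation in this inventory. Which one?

/tɕ/

Alveolar: /ts/ ~ /dz/
Postalveolar: /tʃ/ ~ /dʒ/
Retroflex: /ʈʂ/ ~ /ɖʐ/
Alveolo-palatal: only /tɕ/ (voiceless); no voiced partner.
So /tɕ/ is the unpaired segment.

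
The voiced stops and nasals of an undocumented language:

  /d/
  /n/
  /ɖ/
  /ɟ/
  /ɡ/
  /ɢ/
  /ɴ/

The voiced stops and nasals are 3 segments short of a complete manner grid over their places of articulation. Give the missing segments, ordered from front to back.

Oral stop: /d/ (alveolar), /ɖ/ (retroflex), /ɟ/ (palatal), /ɡ/ (velar), /ɢ/ (uvular).
Nasal: /n/ (alveolar), /ɴ/ (uvular).
Gaps, from front to back: retroflex lacks nasal (/ɳ/); palatal lacks nasal (/ɲ/); velar lacks nasal (/ŋ/).

/ɳ/, /ɲ/, /ŋ/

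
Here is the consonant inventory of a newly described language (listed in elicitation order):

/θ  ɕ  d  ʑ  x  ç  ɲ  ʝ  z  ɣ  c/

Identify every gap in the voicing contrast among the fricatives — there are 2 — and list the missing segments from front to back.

place of articulation  voiceless  voiced  
dental            θ         —       
alveolar          —         z       
alveolo-palatal   ɕ         ʑ       
palatal           ç         ʝ       
velar             x         ɣ       
Gaps, from front to back: dental lacks voiced (/ð/); alveolar lacks voiceless (/s/).

/ð/, /s/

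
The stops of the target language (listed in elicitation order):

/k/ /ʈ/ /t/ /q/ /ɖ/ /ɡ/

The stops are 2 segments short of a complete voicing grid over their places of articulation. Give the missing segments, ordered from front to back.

Voiceless: /t/ (alveolar), /ʈ/ (retroflex), /k/ (velar), /q/ (uvular).
Voiced: /ɖ/ (retroflex), /ɡ/ (velar).
Gaps, from front to back: alveolar lacks voiced (/d/); uvular lacks voiced (/ɢ/).

/d/, /ɢ/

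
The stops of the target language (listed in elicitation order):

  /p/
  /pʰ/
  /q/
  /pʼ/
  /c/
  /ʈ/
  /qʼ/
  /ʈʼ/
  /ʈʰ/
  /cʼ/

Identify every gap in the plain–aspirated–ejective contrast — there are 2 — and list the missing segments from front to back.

/cʰ/, /qʰ/

place of articulation  plain     aspirated  ejective
bilabial          p         pʰ        pʼ      
retroflex         ʈ         ʈʰ        ʈʼ      
palatal           c         —         cʼ      
uvular            q         —         qʼ      
Gaps, from front to back: palatal lacks aspirated (/cʰ/); uvular lacks aspirated (/qʰ/).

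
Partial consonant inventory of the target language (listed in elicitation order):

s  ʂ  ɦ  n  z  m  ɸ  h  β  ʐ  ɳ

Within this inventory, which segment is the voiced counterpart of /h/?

/ɦ/

/h/ is a voiceless glottal fricative.
The voiced counterpart is a voiced glottal fricative — in this inventory, /ɦ/.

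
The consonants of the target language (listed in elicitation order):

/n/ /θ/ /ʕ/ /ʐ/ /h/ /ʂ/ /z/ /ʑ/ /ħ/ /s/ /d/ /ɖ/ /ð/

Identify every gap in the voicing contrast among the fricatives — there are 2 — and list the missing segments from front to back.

place of articulation  voiceless  voiced  
dental            θ         ð       
alveolar          s         z       
retroflex         ʂ         ʐ       
alveolo-palatal   —         ʑ       
pharyngeal        ħ         ʕ       
glottal           h         —       
Gaps, from front to back: alveolo-palatal lacks voiceless (/ɕ/); glottal lacks voiced (/ɦ/).

/ɕ/, /ɦ/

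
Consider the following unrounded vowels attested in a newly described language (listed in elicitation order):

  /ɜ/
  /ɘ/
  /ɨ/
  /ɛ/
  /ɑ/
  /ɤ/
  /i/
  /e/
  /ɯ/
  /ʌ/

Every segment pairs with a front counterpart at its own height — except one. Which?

High: /i/ ~ /ɨ/ ~ /ɯ/
High-mid: /e/ ~ /ɘ/ ~ /ɤ/
Low-mid: /ɛ/ ~ /ɜ/ ~ /ʌ/
Low: only /ɑ/ (back); no front partner.
So /ɑ/ is the unpaired segment.

/ɑ/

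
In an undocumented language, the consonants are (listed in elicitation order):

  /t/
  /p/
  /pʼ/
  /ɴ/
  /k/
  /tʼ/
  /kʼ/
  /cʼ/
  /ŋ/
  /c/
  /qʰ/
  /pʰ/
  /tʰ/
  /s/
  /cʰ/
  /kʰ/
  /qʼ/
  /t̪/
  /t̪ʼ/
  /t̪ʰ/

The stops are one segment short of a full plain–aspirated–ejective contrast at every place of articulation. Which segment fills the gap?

/q/

place of articulation  plain     aspirated  ejective
bilabial          p         pʰ        pʼ      
dental            t̪        t̪ʰ       t̪ʼ     
alveolar          t         tʰ        tʼ      
palatal           c         cʰ        cʼ      
velar             k         kʰ        kʼ      
uvular            —         qʰ        qʼ      
The uvular row has no plain member, so the gap is the plain uvular stop /q/.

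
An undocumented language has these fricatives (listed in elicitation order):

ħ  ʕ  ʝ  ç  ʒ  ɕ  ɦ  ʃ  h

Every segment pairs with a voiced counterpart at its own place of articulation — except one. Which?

Postalveolar: /ʃ/ ~ /ʒ/
Palatal: /ç/ ~ /ʝ/
Pharyngeal: /ħ/ ~ /ʕ/
Glottal: /h/ ~ /ɦ/
Alveolo-palatal: only /ɕ/ (voiceless); no voiced partner.
So /ɕ/ is the unpaired segment.

/ɕ/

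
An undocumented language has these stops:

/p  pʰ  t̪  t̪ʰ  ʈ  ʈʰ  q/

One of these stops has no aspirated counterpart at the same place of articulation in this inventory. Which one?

Bilabial: /p/ ~ /pʰ/
Dental: /t̪/ ~ /t̪ʰ/
Retroflex: /ʈ/ ~ /ʈʰ/
Uvular: only /q/ (plain); no aspirated partner.
So /q/ is the unpaired segment.

/q/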